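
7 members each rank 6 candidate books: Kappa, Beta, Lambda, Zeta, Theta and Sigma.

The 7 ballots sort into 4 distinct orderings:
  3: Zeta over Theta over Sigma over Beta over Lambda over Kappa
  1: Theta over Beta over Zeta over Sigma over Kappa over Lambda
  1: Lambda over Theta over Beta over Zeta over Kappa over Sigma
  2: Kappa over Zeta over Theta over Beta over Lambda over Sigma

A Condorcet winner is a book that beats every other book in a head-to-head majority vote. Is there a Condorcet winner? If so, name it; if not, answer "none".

Check each pair by majority over 7 ballots:
Kappa–Beta: Beta 5–2.
Kappa vs Lambda: Lambda, 4–3.
Kappa vs Zeta: Zeta, 5–2.
Kappa vs Theta: Theta wins 5–2.
Kappa vs Sigma: Sigma wins 4–3.
Beta vs Lambda: Beta wins 6–1.
Beta vs Zeta: Zeta, 5–2.
Beta vs Theta: Theta, 7–0.
Beta vs Sigma: Beta wins 4–3.
Lambda–Zeta: Zeta 6–1.
Lambda vs Theta: Theta, 6–1.
Lambda–Sigma: Sigma 4–3.
Zeta vs Theta: Zeta, 5–2.
Zeta–Sigma: Zeta 7–0.
Theta vs Sigma: Theta wins 7–0.
Zeta wins every pairwise contest, so Zeta is the Condorcet winner.

Zeta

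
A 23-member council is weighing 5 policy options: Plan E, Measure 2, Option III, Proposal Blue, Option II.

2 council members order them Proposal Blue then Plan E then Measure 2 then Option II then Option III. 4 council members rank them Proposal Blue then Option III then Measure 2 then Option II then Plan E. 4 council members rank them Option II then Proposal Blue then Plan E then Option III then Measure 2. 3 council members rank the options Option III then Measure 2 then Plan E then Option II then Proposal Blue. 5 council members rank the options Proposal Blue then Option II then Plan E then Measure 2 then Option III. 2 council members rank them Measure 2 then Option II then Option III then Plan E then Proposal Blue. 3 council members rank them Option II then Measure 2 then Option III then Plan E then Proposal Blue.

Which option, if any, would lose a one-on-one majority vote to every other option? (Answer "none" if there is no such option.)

Plan E

Head-to-head results (23 council members):
Plan E–Measure 2: Measure 2 12–11.
Plan E vs Option III: Plan E preferred on 2+4+5 = 11 ballots; Option III wins 12–11.
Plan E vs Proposal Blue: Proposal Blue, 15–8.
Plan E vs Option II: Plan E preferred on 2+3 = 5 ballots; Option II wins 18–5.
Measure 2 vs Option III: Measure 2 is ranked higher on 2+5+2+3 = 12 ballots, Option III on 11. Measure 2 wins 12–11.
Measure 2–Proposal Blue: Proposal Blue 15–8.
Measure 2 vs Option II: Option II wins 12–11.
Option III vs Proposal Blue: 3+2+3 = 8 for Option III, 15 for Proposal Blue — Proposal Blue by 15–8.
Option III vs Option II: 7 to 16, Option II.
Proposal Blue–Option II: Option II 12–11.
Only Plan E has no wins; Plan E is the Condorcet loser.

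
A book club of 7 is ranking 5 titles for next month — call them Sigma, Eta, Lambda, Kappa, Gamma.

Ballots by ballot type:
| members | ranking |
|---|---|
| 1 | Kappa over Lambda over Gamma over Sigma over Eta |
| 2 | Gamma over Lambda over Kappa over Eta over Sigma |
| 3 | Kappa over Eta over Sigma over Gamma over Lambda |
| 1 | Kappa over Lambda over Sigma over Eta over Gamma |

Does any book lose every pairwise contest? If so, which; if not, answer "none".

none

Pairwise majorities:
Sigma vs Eta: 2 to 5, Eta.
Sigma vs Lambda: Lambda wins 4–3.
Sigma vs Kappa: 0 to 7, Kappa.
Sigma–Gamma: Sigma 4–3.
Eta vs Lambda: Lambda, 4–3.
Eta vs Kappa: Eta is ranked higher on 0 ballots, Kappa on 7. Kappa wins 7–0.
Eta–Gamma: Eta 4–3.
Lambda vs Kappa: Kappa, 5–2.
Lambda–Gamma: Gamma 5–2.
Kappa vs Gamma: 5 to 2, Kappa.
Every book wins at least one matchup (Sigma beats Gamma; Eta beats Sigma; Lambda beats Sigma; Kappa beats Sigma; Gamma beats Lambda), so there is no Condorcet loser.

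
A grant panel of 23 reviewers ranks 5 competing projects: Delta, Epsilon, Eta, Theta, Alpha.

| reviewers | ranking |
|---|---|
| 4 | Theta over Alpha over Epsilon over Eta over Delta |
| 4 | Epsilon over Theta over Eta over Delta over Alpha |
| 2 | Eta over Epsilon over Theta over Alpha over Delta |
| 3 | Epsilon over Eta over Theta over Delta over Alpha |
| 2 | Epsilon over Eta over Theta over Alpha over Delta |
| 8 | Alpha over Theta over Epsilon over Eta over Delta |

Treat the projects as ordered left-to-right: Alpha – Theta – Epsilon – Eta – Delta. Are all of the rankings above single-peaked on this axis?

yes

Axis positions: Alpha=1, Theta=2, Epsilon=3, Eta=4, Delta=5.
Type 1 (peak Theta at position 2): ranking walks positions 2-1-3-4-5, expanding outward from the peak — single-peaked.
Type 2 (peak Epsilon at position 3): ranking walks positions 3-2-4-5-1, expanding outward from the peak — single-peaked.
Type 3 (peak Eta at position 4): ranking walks positions 4-3-2-1-5, expanding outward from the peak — single-peaked.
Type 4 (peak Epsilon at position 3): ranking walks positions 3-4-2-5-1, expanding outward from the peak — single-peaked.
Type 5 (peak Epsilon at position 3): ranking walks positions 3-4-2-1-5, expanding outward from the peak — single-peaked.
Type 6 (peak Alpha at position 1): ranking walks positions 1-2-3-4-5, expanding outward from the peak — single-peaked.
Every ranking is single-peaked on this axis.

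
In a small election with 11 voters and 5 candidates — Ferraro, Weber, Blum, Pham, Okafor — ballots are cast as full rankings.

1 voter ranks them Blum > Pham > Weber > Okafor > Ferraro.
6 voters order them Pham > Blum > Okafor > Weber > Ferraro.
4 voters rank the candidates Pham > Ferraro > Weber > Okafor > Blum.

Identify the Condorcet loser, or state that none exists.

Ferraro

Head-to-head results (11 voters):
Ferraro vs Weber: Ferraro is ranked higher on 4 ballots, Weber on 7. Weber wins 7–4.
Ferraro vs Blum: Blum, 7–4.
Ferraro vs Pham: Pham, 11–0.
Ferraro vs Okafor: Okafor, 7–4.
Weber vs Blum: Weber preferred on 4 ballots; Blum wins 7–4.
Weber vs Pham: Pham, 11–0.
Weber vs Okafor: Okafor, 6–5.
Blum vs Pham: Blum preferred on 1 ballot; Pham wins 10–1.
Blum vs Okafor: Blum is ranked higher on 1+6 = 7 ballots, Okafor on 4. Blum wins 7–4.
Pham vs Okafor: Pham, 11–0.
Ferraro is beaten in every head-to-head and is the Condorcet loser.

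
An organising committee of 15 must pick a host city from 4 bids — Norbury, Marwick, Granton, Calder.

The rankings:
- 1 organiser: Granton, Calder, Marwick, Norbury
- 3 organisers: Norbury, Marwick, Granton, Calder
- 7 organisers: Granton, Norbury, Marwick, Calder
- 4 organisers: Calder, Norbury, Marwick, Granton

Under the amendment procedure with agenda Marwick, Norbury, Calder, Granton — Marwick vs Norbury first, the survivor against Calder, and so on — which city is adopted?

Round 1: Marwick vs Norbury — 1–14, Norbury advances.
Round 2: Norbury vs Calder — 10–5, Norbury advances.
Round 3: Norbury vs Granton — 7–8, Granton advances.
The agenda winner is Granton.

Granton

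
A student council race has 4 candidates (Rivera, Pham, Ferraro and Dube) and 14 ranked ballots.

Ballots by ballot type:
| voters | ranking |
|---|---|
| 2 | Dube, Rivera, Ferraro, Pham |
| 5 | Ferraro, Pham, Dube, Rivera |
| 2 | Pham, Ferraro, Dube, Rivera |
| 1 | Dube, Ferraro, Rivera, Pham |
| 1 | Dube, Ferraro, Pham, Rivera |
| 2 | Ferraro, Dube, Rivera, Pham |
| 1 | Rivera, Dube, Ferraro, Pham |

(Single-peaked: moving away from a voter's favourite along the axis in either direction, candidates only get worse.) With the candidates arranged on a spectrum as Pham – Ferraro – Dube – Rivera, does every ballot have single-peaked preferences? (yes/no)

Axis positions: Pham=1, Ferraro=2, Dube=3, Rivera=4.
Ballot type 1 (peak Dube at position 3): ranking walks positions 3-4-2-1, expanding outward from the peak — single-peaked.
Ballot type 2 (peak Ferraro at position 2): ranking walks positions 2-1-3-4, expanding outward from the peak — single-peaked.
Ballot type 3 (peak Pham at position 1): ranking walks positions 1-2-3-4, expanding outward from the peak — single-peaked.
Ballot type 4 (peak Dube at position 3): ranking walks positions 3-2-4-1, expanding outward from the peak — single-peaked.
Ballot type 5 (peak Dube at position 3): ranking walks positions 3-2-1-4, expanding outward from the peak — single-peaked.
Ballot type 6 (peak Ferraro at position 2): ranking walks positions 2-3-4-1, expanding outward from the peak — single-peaked.
Ballot type 7 (peak Rivera at position 4): ranking walks positions 4-3-2-1, expanding outward from the peak — single-peaked.
Every ranking is single-peaked on this axis.

yes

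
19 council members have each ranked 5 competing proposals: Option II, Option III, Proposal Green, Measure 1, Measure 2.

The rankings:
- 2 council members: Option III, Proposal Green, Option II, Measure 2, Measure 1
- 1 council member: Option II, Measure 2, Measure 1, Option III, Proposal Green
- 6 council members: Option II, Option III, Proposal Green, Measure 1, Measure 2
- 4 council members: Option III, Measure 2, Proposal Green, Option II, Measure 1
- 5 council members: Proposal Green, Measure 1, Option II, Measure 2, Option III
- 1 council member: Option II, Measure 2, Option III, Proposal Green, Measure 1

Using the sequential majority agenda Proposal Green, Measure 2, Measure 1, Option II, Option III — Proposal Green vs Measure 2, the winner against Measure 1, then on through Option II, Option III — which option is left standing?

Option III

Round 1: Proposal Green vs Measure 2 — 13–6, Proposal Green advances.
Round 2: Proposal Green vs Measure 1 — 18–1, Proposal Green advances.
Round 3: Proposal Green vs Option II — 11–8, Proposal Green advances.
Round 4: Proposal Green vs Option III — 5–14, Option III advances.
The agenda winner is Option III.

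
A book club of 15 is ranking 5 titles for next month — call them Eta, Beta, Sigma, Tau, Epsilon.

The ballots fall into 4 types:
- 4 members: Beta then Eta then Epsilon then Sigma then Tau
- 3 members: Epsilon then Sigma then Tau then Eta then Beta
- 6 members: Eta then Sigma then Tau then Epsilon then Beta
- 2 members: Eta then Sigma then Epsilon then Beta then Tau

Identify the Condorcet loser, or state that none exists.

Pairwise majorities:
Eta vs Beta: Eta preferred on 3+6+2 = 11 ballots; Eta wins 11–4.
Eta vs Sigma: 12 to 3, Eta.
Eta vs Tau: Eta wins 12–3.
Eta vs Epsilon: Eta wins 12–3.
Beta vs Sigma: Beta is ranked higher on 4 ballots, Sigma on 11. Sigma wins 11–4.
Beta vs Tau: Beta is ranked higher on 4+2 = 6 ballots, Tau on 9. Tau wins 9–6.
Beta–Epsilon: Epsilon 11–4.
Sigma–Tau: Sigma 15–0.
Sigma vs Epsilon: Sigma wins 8–7.
Tau vs Epsilon: Epsilon, 9–6.
Beta loses to every other book — it is the Condorcet loser.

Beta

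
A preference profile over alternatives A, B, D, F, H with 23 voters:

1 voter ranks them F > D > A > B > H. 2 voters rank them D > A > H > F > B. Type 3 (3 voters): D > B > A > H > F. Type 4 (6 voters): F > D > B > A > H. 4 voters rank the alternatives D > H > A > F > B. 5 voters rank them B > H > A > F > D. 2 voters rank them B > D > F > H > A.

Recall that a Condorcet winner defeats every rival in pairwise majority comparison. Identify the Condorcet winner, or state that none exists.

Pairwise majorities:
A vs B: 7 to 16, B.
A vs D: 5 to 18, D.
A vs F: A preferred on 2+3+4+5 = 14 ballots; A wins 14–9.
A vs H: A preferred on 1+2+3+6 = 12 ballots; A wins 12–11.
B vs D: 7 to 16, D.
B vs F: B is ranked higher on 3+5+2 = 10 ballots, F on 13. F wins 13–10.
B vs H: B preferred on 1+3+6+5+2 = 17 ballots; B wins 17–6.
D vs F: 2+3+4+2 = 11 for D, 12 for F — F by 12–11.
D vs H: D preferred on 1+2+3+6+4+2 = 18 ballots; D wins 18–5.
F vs H: 9 to 14, H.
No alternative is unbeaten: A loses to B; B loses to D; D loses to F; F loses to A; H loses to A. In particular A beats F beats B beats A is a majority cycle — no Condorcet winner exists.

none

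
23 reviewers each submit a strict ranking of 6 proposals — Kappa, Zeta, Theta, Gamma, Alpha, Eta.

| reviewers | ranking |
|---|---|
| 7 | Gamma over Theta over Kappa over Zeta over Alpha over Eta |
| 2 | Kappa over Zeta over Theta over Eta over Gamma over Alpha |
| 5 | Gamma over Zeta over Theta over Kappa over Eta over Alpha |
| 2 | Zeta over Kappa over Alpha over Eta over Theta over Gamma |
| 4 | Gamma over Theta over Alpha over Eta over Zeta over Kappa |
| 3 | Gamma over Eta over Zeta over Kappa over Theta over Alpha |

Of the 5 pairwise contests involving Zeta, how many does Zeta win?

Zeta against each rival (23 reviewers):
Zeta vs Kappa: Zeta, 14–9.
Zeta–Theta: Zeta 12–11.
Zeta vs Gamma: 2+2 = 4 for Zeta, 19 for Gamma — Gamma by 19–4.
Zeta vs Alpha: Zeta preferred on 7+2+5+2+3 = 19 ballots; Zeta wins 19–4.
Zeta–Eta: Zeta 16–7.
Zeta beats Kappa, Theta, Alpha, Eta; loses to Gamma — 4 pairwise wins.

4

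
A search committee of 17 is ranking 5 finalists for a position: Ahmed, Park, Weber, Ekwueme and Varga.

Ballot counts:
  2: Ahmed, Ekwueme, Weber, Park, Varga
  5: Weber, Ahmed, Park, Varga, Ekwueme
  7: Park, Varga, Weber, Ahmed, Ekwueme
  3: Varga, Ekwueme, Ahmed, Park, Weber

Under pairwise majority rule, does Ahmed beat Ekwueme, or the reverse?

Ahmed

Ballots ranking Ahmed above Ekwueme: 2 + 5 + 7 = 14.
Ballots ranking Ekwueme above Ahmed: 17 − 14 = 3.
Ahmed wins the head-to-head 14–3.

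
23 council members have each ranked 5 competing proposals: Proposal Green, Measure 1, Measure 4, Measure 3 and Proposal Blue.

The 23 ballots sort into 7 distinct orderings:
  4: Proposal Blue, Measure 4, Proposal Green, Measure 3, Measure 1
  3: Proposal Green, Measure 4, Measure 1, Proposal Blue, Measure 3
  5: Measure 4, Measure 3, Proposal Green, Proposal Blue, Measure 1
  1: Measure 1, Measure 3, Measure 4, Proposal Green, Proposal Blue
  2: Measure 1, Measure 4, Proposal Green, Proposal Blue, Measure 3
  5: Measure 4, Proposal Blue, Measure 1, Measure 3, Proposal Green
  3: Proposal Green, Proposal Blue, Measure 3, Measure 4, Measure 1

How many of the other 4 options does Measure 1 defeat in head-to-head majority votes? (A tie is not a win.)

Measure 1 against each rival (23 council members):
Measure 1 vs Proposal Green: Measure 1 preferred on 1+2+5 = 8 ballots; Proposal Green wins 15–8.
Measure 1 vs Measure 4: 3 to 20, Measure 4.
Measure 1 vs Measure 3: 11 to 12, Measure 3.
Measure 1 vs Proposal Blue: Measure 1 preferred on 3+1+2 = 6 ballots; Proposal Blue wins 17–6.
Measure 1 beats no one; loses to Proposal Green, Measure 4, Measure 3, Proposal Blue — 0 pairwise wins.

0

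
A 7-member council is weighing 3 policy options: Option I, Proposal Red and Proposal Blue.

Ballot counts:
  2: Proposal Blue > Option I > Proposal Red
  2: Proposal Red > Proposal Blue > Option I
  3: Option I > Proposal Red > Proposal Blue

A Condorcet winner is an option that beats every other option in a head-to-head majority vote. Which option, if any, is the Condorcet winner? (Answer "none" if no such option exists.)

Head-to-head results (7 council members):
Option I vs Proposal Red: Option I wins 5–2.
Option I vs Proposal Blue: Proposal Blue wins 4–3.
Proposal Red vs Proposal Blue: Proposal Red, 5–2.
Each option drops at least one matchup (Option I loses to Proposal Blue; Proposal Red loses to Option I; Proposal Blue loses to Proposal Red); the cycle Option I beats Proposal Red beats Proposal Blue beats Option I rules out a Condorcet winner.

none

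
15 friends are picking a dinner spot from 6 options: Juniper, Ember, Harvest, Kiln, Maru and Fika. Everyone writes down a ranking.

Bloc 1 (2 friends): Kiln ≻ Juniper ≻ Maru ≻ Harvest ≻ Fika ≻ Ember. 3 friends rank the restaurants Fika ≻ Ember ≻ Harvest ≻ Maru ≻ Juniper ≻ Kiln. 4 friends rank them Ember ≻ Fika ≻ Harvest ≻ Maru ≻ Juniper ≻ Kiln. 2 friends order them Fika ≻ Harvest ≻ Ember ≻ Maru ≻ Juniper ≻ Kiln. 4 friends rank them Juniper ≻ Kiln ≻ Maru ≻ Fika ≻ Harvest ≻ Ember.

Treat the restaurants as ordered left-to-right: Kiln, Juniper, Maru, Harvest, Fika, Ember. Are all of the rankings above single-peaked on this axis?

no

Axis positions: Kiln=1, Juniper=2, Maru=3, Harvest=4, Fika=5, Ember=6.
Bloc 1 (peak Kiln at position 1): ranking walks positions 1-2-3-4-5-6, expanding outward from the peak — single-peaked.
Bloc 2 (peak Fika at position 5): ranking walks positions 5-6-4-3-2-1, expanding outward from the peak — single-peaked.
Bloc 3 (peak Ember at position 6): ranking walks positions 6-5-4-3-2-1, expanding outward from the peak — single-peaked.
Bloc 4 (peak Fika at position 5): ranking walks positions 5-4-6-3-2-1, expanding outward from the peak — single-peaked.
Bloc 5: ranking walks positions 2-1-3-5-4-6; Fika is ranked above Harvest even though Harvest lies between Fika and the peak Juniper on the axis — preferences dip and rise again. Not single-peaked.
Bloc 5 violates single-peakedness, so the profile is not single-peaked on this axis.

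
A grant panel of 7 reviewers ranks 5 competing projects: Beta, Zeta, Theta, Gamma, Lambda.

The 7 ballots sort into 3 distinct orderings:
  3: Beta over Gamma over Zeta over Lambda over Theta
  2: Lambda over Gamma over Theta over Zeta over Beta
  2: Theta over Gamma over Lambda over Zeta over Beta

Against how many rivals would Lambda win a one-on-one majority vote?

3

Lambda against each rival (7 reviewers):
Lambda vs Beta: 4 to 3, Lambda.
Lambda vs Zeta: 4 to 3, Lambda.
Lambda vs Theta: Lambda preferred on 3+2 = 5 ballots; Lambda wins 5–2.
Lambda–Gamma: Gamma 5–2.
Lambda beats Beta, Zeta, Theta; loses to Gamma — 3 pairwise wins.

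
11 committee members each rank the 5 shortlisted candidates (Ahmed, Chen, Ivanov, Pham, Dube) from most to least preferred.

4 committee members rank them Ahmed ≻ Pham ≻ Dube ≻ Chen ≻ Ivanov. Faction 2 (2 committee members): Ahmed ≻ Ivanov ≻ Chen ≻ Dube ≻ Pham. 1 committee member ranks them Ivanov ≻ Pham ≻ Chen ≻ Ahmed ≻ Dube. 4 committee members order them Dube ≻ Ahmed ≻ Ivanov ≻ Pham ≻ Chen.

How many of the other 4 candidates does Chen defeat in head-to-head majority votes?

0

Chen against each rival (11 committee members):
Chen–Ahmed: Ahmed 10–1.
Chen vs Ivanov: 4 to 7, Ivanov.
Chen vs Pham: Pham, 9–2.
Chen vs Dube: Chen is ranked higher on 2+1 = 3 ballots, Dube on 8. Dube wins 8–3.
Chen beats no one; loses to Ahmed, Ivanov, Pham, Dube — 0 pairwise wins.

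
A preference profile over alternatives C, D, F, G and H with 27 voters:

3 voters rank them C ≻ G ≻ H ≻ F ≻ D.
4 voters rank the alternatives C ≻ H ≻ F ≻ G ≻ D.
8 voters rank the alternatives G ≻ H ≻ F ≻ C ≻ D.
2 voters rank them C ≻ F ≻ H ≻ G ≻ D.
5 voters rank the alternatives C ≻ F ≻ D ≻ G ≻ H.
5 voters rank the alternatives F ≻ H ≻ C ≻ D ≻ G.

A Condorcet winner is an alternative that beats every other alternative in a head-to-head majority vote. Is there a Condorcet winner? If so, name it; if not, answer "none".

Pairwise majorities:
C–D: C 27–0.
C–F: C 14–13.
C–G: C 19–8.
C vs H: C wins 14–13.
D vs F: 0 to 27, F.
D–G: G 17–10.
D vs H: H wins 22–5.
F vs G: 16 to 11, F.
F vs H: 2+5+5 = 12 for F, 15 for H — H by 15–12.
G vs H: G is ranked higher on 3+8+5 = 16 ballots, H on 11. G wins 16–11.
C beats each of D, F, G, H — C is the Condorcet winner.

C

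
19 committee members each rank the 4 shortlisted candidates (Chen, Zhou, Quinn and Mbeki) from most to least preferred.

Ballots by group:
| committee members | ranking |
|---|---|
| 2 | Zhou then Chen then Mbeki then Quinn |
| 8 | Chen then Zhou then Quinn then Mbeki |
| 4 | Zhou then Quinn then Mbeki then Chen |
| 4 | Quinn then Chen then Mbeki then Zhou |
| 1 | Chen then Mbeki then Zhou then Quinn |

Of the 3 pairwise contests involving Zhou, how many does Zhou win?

2

Zhou against each rival (19 committee members):
Zhou vs Chen: Zhou preferred on 2+4 = 6 ballots; Chen wins 13–6.
Zhou–Quinn: Zhou 15–4.
Zhou vs Mbeki: 2+8+4 = 14 for Zhou, 5 for Mbeki — Zhou by 14–5.
Zhou beats Quinn, Mbeki; loses to Chen — 2 pairwise wins.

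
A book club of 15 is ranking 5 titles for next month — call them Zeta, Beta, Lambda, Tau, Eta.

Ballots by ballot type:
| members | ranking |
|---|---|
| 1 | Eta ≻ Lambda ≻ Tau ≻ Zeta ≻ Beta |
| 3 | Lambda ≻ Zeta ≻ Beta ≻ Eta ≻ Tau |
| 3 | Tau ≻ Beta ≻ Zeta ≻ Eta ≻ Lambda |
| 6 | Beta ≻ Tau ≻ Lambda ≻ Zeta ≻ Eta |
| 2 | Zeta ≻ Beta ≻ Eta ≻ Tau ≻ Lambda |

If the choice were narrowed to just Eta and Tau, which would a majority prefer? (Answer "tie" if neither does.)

Ballots ranking Eta above Tau: 1 + 3 + 2 = 6.
Ballots ranking Tau above Eta: 15 − 6 = 9.
Tau wins the head-to-head 9–6.

Tau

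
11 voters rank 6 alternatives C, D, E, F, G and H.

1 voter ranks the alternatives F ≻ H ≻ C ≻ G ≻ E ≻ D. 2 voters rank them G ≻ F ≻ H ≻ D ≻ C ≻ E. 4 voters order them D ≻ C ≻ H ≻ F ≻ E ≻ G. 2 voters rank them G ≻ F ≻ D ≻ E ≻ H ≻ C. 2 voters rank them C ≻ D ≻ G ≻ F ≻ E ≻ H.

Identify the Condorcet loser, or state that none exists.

Head-to-head results (11 voters):
C vs D: C is ranked higher on 1+2 = 3 ballots, D on 8. D wins 8–3.
C vs E: C preferred on 1+2+4+2 = 9 ballots; C wins 9–2.
C vs F: 6 to 5, C.
C–G: C 7–4.
C vs H: 4+2 = 6 for C, 5 for H — C by 6–5.
D vs E: 2+4+2+2 = 10 for D, 1 for E — D by 10–1.
D vs F: D is ranked higher on 4+2 = 6 ballots, F on 5. D wins 6–5.
D vs G: D wins 6–5.
D vs H: 4+2+2 = 8 for D, 3 for H — D by 8–3.
E vs F: F, 11–0.
E vs G: G, 7–4.
E vs H: H wins 7–4.
F–G: G 6–5.
F vs H: F preferred on 1+2+2+2 = 7 ballots; F wins 7–4.
G vs H: 6 to 5, G.
E loses to every other alternative — it is the Condorcet loser.

E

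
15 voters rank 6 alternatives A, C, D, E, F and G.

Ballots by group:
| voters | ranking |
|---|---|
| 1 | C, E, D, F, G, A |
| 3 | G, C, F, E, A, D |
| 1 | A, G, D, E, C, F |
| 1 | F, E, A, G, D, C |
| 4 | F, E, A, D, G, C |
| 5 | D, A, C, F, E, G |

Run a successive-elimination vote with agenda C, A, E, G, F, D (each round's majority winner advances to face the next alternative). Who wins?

F

Round 1: C vs A — 4–11, A advances.
Round 2: A vs E — 6–9, E advances.
Round 3: E vs G — 11–4, E advances.
Round 4: E vs F — 2–13, F advances.
Round 5: F vs D — 8–7, F advances.
F survives the agenda.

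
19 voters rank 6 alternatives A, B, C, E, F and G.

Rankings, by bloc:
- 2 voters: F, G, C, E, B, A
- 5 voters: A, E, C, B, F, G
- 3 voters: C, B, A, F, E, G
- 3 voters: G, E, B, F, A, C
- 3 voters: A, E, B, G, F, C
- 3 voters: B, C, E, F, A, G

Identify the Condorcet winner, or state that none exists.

Pairwise majorities:
A vs B: B wins 11–8.
A vs C: A wins 11–8.
A–E: A 11–8.
A–F: A 11–8.
A vs G: A, 14–5.
B vs C: C, 10–9.
B–E: E 13–6.
B–F: B 17–2.
B vs G: B wins 14–5.
C–E: E 11–8.
C vs F: C, 11–8.
C–G: C 11–8.
E vs F: E, 14–5.
E vs G: E wins 14–5.
F vs G: F, 13–6.
No alternative is unbeaten: A loses to B; B loses to C; C loses to A; E loses to A; F loses to A; G loses to A. In particular A beats C beats B beats A is a majority cycle — no Condorcet winner exists.

none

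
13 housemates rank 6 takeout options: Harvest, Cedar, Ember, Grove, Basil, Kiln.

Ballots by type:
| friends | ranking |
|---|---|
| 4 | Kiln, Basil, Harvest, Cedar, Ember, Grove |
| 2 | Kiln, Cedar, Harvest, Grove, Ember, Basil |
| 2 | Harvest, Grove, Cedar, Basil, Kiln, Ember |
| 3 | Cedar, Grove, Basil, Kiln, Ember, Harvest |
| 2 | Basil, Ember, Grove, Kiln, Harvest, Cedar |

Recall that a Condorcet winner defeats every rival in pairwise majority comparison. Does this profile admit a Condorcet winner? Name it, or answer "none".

none

Pairwise majorities:
Harvest vs Cedar: Harvest, 8–5.
Harvest vs Ember: Harvest wins 8–5.
Harvest vs Grove: Harvest, 8–5.
Harvest–Basil: Basil 9–4.
Harvest vs Kiln: Kiln, 11–2.
Cedar vs Ember: Cedar, 11–2.
Cedar vs Grove: Cedar wins 9–4.
Cedar vs Basil: Cedar, 7–6.
Cedar–Kiln: Kiln 8–5.
Ember vs Grove: Grove, 7–6.
Ember vs Basil: Basil, 11–2.
Ember–Kiln: Kiln 11–2.
Grove vs Basil: Grove wins 7–6.
Grove vs Kiln: Grove, 7–6.
Basil vs Kiln: Basil, 7–6.
Each restaurant drops at least one matchup (Harvest loses to Basil; Cedar loses to Harvest; Ember loses to Harvest; Grove loses to Harvest; Basil loses to Cedar; Kiln loses to Grove); the cycle Harvest beats Cedar beats Basil beats Harvest rules out a Condorcet winner.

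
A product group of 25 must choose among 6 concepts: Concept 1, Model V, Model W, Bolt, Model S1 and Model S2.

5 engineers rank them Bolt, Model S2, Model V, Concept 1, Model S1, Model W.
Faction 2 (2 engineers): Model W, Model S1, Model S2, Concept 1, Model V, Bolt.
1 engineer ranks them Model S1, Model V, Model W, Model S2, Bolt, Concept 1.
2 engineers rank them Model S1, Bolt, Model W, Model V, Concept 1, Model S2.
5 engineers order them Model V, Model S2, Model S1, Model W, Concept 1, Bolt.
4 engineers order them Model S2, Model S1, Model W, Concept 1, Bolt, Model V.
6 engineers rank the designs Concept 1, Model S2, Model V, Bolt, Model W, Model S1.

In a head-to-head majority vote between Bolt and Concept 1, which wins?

Concept 1

Ballots ranking Bolt above Concept 1: 5 + 1 + 2 = 8.
Ballots ranking Concept 1 above Bolt: 25 − 8 = 17.
Concept 1 wins the head-to-head 17–8.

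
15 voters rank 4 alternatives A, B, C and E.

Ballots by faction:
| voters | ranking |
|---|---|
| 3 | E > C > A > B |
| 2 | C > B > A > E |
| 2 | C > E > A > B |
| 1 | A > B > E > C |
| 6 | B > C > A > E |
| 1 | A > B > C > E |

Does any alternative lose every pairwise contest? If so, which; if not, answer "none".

Head-to-head results (15 voters):
A vs B: 7 to 8, B.
A vs C: 1+1 = 2 for A, 13 for C — C by 13–2.
A vs E: A, 10–5.
B vs C: B wins 8–7.
B vs E: 10 to 5, B.
C vs E: C is ranked higher on 2+2+6+1 = 11 ballots, E on 4. C wins 11–4.
E loses to every other alternative — it is the Condorcet loser.

E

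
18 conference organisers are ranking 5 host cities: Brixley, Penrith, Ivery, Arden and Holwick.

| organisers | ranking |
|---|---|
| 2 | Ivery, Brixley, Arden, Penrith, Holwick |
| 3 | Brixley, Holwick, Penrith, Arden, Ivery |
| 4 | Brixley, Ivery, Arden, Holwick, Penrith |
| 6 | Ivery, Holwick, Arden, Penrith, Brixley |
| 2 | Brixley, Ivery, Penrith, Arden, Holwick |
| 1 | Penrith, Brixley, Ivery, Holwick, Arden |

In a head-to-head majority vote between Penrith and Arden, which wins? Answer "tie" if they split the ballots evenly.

Arden

Ballots ranking Penrith above Arden: 3 + 2 + 1 = 6.
Ballots ranking Arden above Penrith: 18 − 6 = 12.
Arden wins the head-to-head 12–6.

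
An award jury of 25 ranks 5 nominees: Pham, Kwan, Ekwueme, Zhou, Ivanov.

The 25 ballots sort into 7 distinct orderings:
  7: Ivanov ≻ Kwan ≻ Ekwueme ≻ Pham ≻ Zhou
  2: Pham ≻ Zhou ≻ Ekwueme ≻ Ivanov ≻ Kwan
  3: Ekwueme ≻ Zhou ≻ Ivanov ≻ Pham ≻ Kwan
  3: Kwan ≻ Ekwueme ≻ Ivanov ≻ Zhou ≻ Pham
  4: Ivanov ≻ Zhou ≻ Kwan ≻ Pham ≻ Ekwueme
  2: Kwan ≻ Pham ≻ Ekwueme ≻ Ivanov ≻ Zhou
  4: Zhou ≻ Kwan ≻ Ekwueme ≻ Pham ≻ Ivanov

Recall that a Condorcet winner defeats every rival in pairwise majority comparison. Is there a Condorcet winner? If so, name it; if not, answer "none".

none

Pairwise majorities:
Pham vs Kwan: 5 to 20, Kwan.
Pham vs Ekwueme: Ekwueme, 17–8.
Pham vs Zhou: 7+2+2 = 11 for Pham, 14 for Zhou — Zhou by 14–11.
Pham vs Ivanov: 2+2+4 = 8 for Pham, 17 for Ivanov — Ivanov by 17–8.
Kwan vs Ekwueme: Kwan, 20–5.
Kwan vs Zhou: Kwan preferred on 7+3+2 = 12 ballots; Zhou wins 13–12.
Kwan vs Ivanov: 3+2+4 = 9 for Kwan, 16 for Ivanov — Ivanov by 16–9.
Ekwueme vs Zhou: Ekwueme preferred on 7+3+3+2 = 15 ballots; Ekwueme wins 15–10.
Ekwueme vs Ivanov: 14 to 11, Ekwueme.
Zhou vs Ivanov: Zhou is ranked higher on 2+3+4 = 9 ballots, Ivanov on 16. Ivanov wins 16–9.
Each nominee drops at least one matchup (Pham loses to Kwan; Kwan loses to Zhou; Ekwueme loses to Kwan; Zhou loses to Ekwueme; Ivanov loses to Ekwueme); the cycle Kwan > Ekwueme > Zhou > Kwan rules out a Condorcet winner.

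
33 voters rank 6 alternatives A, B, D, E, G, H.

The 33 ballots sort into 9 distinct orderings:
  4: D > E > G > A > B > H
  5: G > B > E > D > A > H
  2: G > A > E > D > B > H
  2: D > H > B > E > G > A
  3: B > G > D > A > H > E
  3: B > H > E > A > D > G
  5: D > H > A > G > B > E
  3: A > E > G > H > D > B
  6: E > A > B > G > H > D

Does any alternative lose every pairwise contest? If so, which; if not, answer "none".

Head-to-head results (33 voters):
A vs B: A, 20–13.
A vs D: 14 to 19, D.
A vs E: E, 20–13.
A vs G: 3+5+3+6 = 17 for A, 16 for G — A by 17–16.
A vs H: A, 23–10.
B vs D: B, 17–16.
B vs E: 5+2+3+3+5 = 18 for B, 15 for E — B by 18–15.
B vs G: B is ranked higher on 2+3+3+6 = 14 ballots, G on 19. G wins 19–14.
B vs H: 23 to 10, B.
D vs E: E wins 19–14.
D vs G: D preferred on 4+2+3+5 = 14 ballots; G wins 19–14.
D vs H: 4+5+2+2+3+5 = 21 for D, 12 for H — D by 21–12.
E vs G: 18 to 15, E.
E vs H: E, 20–13.
G vs H: G is ranked higher on 4+5+2+3+3+6 = 23 ballots, H on 10. G wins 23–10.
H loses to every other alternative — it is the Condorcet loser.

H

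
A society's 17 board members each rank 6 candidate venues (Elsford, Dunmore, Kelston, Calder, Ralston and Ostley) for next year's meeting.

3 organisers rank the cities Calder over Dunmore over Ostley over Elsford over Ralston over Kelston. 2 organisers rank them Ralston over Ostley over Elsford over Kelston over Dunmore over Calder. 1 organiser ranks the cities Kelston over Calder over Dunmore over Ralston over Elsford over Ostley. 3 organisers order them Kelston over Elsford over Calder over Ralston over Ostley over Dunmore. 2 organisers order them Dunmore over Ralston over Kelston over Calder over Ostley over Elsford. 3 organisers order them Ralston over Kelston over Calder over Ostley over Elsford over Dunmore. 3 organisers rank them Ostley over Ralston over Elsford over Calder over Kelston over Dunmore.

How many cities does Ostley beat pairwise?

2

Ostley against each rival (17 organisers):
Ostley vs Elsford: Ostley is ranked higher on 3+2+2+3+3 = 13 ballots, Elsford on 4. Ostley wins 13–4.
Ostley–Dunmore: Ostley 11–6.
Ostley vs Kelston: 8 to 9, Kelston.
Ostley vs Calder: Ostley is ranked higher on 2+3 = 5 ballots, Calder on 12. Calder wins 12–5.
Ostley vs Ralston: 6 to 11, Ralston.
Ostley beats Elsford, Dunmore; loses to Kelston, Calder, Ralston — 2 pairwise wins.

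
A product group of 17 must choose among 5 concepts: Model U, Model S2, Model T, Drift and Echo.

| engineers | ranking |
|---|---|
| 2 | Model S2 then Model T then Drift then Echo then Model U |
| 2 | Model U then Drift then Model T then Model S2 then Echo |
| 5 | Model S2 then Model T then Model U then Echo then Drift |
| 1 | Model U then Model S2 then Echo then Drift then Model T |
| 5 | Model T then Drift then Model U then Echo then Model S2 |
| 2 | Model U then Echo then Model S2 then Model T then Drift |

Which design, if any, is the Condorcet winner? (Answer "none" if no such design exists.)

Pairwise majorities:
Model U vs Model S2: Model U is ranked higher on 2+1+5+2 = 10 ballots, Model S2 on 7. Model U wins 10–7.
Model U vs Model T: Model T wins 12–5.
Model U vs Drift: 10 to 7, Model U.
Model U vs Echo: Model U wins 15–2.
Model S2 vs Model T: Model S2, 10–7.
Model S2 vs Drift: 2+5+1+2 = 10 for Model S2, 7 for Drift — Model S2 by 10–7.
Model S2 vs Echo: Model S2 wins 10–7.
Model T vs Drift: Model T is ranked higher on 2+5+5+2 = 14 ballots, Drift on 3. Model T wins 14–3.
Model T vs Echo: 14 to 3, Model T.
Drift vs Echo: 2+2+5 = 9 for Drift, 8 for Echo — Drift by 9–8.
Every design loses at least once (Model U loses to Model T; Model S2 loses to Model U; Model T loses to Model S2; Drift loses to Model U; Echo loses to Model U). The majority relation contains the cycle Model U beats Model S2 beats Model T beats Model U, so there is no Condorcet winner.

none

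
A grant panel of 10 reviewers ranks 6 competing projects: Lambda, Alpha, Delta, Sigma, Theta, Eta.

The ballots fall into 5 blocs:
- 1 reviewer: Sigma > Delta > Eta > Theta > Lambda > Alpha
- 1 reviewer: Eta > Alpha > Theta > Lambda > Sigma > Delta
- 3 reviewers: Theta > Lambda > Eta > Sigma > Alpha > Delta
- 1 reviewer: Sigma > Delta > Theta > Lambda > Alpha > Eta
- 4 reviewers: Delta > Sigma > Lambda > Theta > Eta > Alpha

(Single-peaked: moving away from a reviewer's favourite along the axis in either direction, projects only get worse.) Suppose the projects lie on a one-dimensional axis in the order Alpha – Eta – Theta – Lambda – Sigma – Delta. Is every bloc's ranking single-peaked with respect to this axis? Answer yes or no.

no

Axis positions: Alpha=1, Eta=2, Theta=3, Lambda=4, Sigma=5, Delta=6.
Bloc 1: ranking walks positions 5-6-2-3-4-1; Eta is ranked above Lambda even though Lambda lies between Eta and the peak Sigma on the axis — preferences dip and rise again. Not single-peaked.
Bloc 2 (peak Eta at position 2): ranking walks positions 2-1-3-4-5-6, expanding outward from the peak — single-peaked.
Bloc 3 (peak Theta at position 3): ranking walks positions 3-4-2-5-1-6, expanding outward from the peak — single-peaked.
Bloc 4: ranking walks positions 5-6-3-4-1-2; Theta is ranked above Lambda even though Lambda lies between Theta and the peak Sigma on the axis — preferences dip and rise again. Not single-peaked.
Bloc 5 (peak Delta at position 6): ranking walks positions 6-5-4-3-2-1, expanding outward from the peak — single-peaked.
Bloc 1 violates single-peakedness, so the profile is not single-peaked on this axis.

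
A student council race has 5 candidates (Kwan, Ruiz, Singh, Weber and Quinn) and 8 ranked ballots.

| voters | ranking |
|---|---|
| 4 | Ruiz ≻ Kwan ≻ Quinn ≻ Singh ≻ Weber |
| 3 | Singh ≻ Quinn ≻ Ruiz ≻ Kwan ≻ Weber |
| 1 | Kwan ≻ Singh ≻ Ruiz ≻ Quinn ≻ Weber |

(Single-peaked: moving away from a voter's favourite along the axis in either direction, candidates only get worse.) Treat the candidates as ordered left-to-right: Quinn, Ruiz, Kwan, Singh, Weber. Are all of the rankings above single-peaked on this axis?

no

Axis positions: Quinn=1, Ruiz=2, Kwan=3, Singh=4, Weber=5.
Group 1 (peak Ruiz at position 2): ranking walks positions 2-3-1-4-5, expanding outward from the peak — single-peaked.
Group 2: ranking walks positions 4-1-2-3-5; Quinn is ranked above Kwan even though Kwan lies between Quinn and the peak Singh on the axis — preferences dip and rise again. Not single-peaked.
Group 3 (peak Kwan at position 3): ranking walks positions 3-4-2-1-5, expanding outward from the peak — single-peaked.
Group 2 violates single-peakedness, so the profile is not single-peaked on this axis.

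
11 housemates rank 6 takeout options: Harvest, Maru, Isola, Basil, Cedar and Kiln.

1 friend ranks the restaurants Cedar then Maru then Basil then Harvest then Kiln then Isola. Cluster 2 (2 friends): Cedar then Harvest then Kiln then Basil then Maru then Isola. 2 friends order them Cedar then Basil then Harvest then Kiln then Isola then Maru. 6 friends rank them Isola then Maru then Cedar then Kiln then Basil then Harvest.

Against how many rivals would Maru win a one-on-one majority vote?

Maru against each rival (11 friends):
Maru vs Harvest: 7 to 4, Maru.
Maru vs Isola: Isola wins 8–3.
Maru vs Basil: Maru preferred on 1+6 = 7 ballots; Maru wins 7–4.
Maru vs Cedar: Maru, 6–5.
Maru vs Kiln: Maru preferred on 1+6 = 7 ballots; Maru wins 7–4.
Maru beats Harvest, Basil, Cedar, Kiln; loses to Isola — 4 pairwise wins.

4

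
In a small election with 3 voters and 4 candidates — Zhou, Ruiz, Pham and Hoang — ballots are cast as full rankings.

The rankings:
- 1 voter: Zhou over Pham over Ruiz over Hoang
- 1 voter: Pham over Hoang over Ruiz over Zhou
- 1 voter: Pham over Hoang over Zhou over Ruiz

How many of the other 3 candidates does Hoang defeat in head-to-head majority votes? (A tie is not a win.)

2

Hoang against each rival (3 voters):
Hoang vs Zhou: 2 to 1, Hoang.
Hoang vs Ruiz: Hoang preferred on 1+1 = 2 ballots; Hoang wins 2–1.
Hoang vs Pham: 0 for Hoang, 3 for Pham — Pham by 3–0.
Hoang beats Zhou, Ruiz; loses to Pham — 2 pairwise wins.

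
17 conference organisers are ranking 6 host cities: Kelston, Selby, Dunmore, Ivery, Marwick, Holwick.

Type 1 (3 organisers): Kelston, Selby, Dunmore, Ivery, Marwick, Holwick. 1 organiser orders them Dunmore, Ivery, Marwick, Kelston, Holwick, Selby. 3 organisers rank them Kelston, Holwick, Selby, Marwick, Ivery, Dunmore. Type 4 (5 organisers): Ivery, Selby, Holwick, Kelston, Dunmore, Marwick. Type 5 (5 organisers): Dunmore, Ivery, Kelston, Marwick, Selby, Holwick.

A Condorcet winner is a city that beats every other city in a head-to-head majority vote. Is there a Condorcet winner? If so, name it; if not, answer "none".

none

Head-to-head results (17 organisers):
Kelston vs Selby: Kelston, 12–5.
Kelston vs Dunmore: Kelston wins 11–6.
Kelston vs Ivery: Ivery, 11–6.
Kelston–Marwick: Kelston 16–1.
Kelston–Holwick: Kelston 12–5.
Selby vs Dunmore: Selby, 11–6.
Selby vs Ivery: Ivery, 11–6.
Selby vs Marwick: Selby wins 11–6.
Selby vs Holwick: Selby wins 13–4.
Dunmore vs Ivery: Dunmore, 9–8.
Dunmore–Marwick: Dunmore 14–3.
Dunmore vs Holwick: Dunmore, 9–8.
Ivery vs Marwick: Ivery wins 14–3.
Ivery vs Holwick: Ivery wins 14–3.
Marwick vs Holwick: Marwick wins 9–8.
No city is unbeaten: Kelston loses to Ivery; Selby loses to Kelston; Dunmore loses to Kelston; Ivery loses to Dunmore; Marwick loses to Kelston; Holwick loses to Kelston. In particular Kelston beats Dunmore beats Ivery beats Kelston is a majority cycle — no Condorcet winner exists.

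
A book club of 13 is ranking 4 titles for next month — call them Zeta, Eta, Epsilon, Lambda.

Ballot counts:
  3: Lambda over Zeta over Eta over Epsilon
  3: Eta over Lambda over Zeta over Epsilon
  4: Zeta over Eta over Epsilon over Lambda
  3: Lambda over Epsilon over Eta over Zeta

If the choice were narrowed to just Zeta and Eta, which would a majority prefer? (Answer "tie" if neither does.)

Zeta

Ballots ranking Zeta above Eta: 3 + 4 = 7.
Ballots ranking Eta above Zeta: 13 − 7 = 6.
Zeta wins the head-to-head 7–6.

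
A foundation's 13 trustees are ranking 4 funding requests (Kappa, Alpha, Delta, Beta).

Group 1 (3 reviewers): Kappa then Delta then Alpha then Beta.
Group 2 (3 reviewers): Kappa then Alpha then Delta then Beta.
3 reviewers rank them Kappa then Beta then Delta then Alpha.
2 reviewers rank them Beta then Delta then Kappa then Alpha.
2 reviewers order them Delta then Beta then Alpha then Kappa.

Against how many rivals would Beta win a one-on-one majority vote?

1

Beta against each rival (13 reviewers):
Beta vs Kappa: Kappa, 9–4.
Beta vs Alpha: 7 to 6, Beta.
Beta vs Delta: Delta, 8–5.
Beta beats Alpha; loses to Kappa, Delta — 1 pairwise win.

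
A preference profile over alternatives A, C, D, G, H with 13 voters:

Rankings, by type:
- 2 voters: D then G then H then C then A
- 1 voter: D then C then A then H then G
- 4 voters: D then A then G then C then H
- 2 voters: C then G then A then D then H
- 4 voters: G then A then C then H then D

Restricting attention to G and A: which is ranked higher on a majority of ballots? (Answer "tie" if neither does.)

Ballots ranking G above A: 2 + 2 + 4 = 8.
Ballots ranking A above G: 13 − 8 = 5.
G wins the head-to-head 8–5.

G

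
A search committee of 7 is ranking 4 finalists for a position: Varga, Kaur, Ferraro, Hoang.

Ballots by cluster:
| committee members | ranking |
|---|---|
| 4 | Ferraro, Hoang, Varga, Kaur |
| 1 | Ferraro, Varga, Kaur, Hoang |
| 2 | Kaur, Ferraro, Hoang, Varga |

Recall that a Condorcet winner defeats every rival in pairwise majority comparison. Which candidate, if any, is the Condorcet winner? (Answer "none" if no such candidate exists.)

Ferraro

Head-to-head results (7 committee members):
Varga–Kaur: Varga 5–2.
Varga vs Ferraro: Ferraro, 7–0.
Varga vs Hoang: Hoang, 6–1.
Kaur vs Ferraro: Ferraro wins 5–2.
Kaur vs Hoang: Hoang wins 4–3.
Ferraro–Hoang: Ferraro 7–0.
Only Ferraro has no losses; Ferraro is the Condorcet winner.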